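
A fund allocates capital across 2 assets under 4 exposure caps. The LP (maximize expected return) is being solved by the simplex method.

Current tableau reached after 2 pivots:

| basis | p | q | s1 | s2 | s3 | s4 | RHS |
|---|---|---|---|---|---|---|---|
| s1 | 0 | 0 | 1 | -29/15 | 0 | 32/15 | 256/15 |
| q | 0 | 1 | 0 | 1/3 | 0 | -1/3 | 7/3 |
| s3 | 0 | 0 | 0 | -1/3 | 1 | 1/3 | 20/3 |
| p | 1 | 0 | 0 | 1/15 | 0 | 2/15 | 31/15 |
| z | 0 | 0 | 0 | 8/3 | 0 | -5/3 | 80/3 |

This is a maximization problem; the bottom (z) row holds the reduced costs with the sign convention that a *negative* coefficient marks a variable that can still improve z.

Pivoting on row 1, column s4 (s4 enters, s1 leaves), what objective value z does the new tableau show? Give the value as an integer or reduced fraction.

40

Minimum ratio for s4: (256/15)/(32/15) = 8.
z changes by −(z-row coeff of s4)·ratio = −(-5/3)·8 = 40/3.
New z = 80/3 + (40/3) = 40.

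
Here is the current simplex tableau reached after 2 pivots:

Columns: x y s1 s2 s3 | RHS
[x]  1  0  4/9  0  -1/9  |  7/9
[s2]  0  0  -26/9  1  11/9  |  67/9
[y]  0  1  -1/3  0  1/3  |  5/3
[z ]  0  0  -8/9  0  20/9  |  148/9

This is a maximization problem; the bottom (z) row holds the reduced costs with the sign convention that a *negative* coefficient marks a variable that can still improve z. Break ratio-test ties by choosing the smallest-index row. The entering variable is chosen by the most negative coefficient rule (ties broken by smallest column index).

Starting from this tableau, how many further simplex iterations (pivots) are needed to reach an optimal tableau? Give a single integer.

pivot: s1 in, x out → z = 18
No improving column remains; optimal.

1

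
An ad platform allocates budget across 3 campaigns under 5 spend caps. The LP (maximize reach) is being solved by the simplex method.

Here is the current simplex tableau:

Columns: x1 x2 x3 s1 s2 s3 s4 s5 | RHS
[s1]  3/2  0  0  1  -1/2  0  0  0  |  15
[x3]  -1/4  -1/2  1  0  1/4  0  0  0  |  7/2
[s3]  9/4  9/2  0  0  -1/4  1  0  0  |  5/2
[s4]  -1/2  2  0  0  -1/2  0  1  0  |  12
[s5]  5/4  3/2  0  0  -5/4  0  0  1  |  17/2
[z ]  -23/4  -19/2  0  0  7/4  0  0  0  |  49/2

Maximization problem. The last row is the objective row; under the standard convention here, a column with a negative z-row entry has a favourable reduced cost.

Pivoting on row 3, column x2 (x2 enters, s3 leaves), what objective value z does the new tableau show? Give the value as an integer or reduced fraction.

Minimum ratio for x2: (5/2)/(9/2) = 5/9.
z changes by −(z-row coeff of x2)·ratio = −(-19/2)·(5/9) = 95/18.
New z = 49/2 + (95/18) = 268/9.

268/9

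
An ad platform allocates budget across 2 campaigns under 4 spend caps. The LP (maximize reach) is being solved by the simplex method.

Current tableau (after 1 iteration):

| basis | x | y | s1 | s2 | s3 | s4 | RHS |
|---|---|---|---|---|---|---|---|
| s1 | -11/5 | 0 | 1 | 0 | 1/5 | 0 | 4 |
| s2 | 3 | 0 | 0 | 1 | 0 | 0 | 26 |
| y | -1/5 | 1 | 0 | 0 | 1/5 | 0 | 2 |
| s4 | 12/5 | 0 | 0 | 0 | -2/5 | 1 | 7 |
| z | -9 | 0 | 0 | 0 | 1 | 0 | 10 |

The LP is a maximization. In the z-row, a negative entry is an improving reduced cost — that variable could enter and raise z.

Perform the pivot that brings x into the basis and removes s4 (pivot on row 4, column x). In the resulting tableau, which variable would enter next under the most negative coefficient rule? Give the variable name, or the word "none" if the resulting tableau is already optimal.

s3

Pivot element 12/5. New z-row = old z-row − (-9)·(row 4/(12/5)).
Updated z-row coefficients: x: 0, y: 0, s1: 0, s2: 0, s3: -1/2, s4: 15/4.
The most negative is -1/2 in column s3, so s3 would enter next.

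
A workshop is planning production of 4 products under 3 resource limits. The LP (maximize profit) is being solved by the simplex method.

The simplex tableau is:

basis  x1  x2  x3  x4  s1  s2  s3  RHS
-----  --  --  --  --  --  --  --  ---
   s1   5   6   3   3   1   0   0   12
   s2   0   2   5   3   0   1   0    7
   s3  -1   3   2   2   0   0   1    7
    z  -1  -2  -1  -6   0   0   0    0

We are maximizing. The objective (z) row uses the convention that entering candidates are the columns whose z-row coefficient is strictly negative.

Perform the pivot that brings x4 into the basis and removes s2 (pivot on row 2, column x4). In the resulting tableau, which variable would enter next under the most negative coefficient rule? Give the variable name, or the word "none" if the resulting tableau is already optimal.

x1

Pivot element 3. New z-row = old z-row − (-6)·(row 2/3).
Updated z-row coefficients: x1: -1, x2: 2, x3: 9, x4: 0, s1: 0, s2: 2, s3: 0.
The most negative is -1 in column x1, so x1 would enter next.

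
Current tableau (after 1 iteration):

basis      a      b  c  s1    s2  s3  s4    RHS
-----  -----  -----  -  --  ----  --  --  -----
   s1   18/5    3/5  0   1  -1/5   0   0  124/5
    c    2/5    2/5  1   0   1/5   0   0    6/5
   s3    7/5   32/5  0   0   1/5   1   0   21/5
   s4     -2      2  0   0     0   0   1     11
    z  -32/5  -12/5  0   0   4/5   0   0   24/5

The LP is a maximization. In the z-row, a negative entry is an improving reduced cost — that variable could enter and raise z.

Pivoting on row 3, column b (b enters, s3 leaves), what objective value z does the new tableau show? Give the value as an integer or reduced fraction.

51/8

Minimum ratio for b: (21/5)/(32/5) = 21/32.
z changes by −(z-row coeff of b)·ratio = −(-12/5)·(21/32) = 63/40.
New z = 24/5 + (63/40) = 51/8.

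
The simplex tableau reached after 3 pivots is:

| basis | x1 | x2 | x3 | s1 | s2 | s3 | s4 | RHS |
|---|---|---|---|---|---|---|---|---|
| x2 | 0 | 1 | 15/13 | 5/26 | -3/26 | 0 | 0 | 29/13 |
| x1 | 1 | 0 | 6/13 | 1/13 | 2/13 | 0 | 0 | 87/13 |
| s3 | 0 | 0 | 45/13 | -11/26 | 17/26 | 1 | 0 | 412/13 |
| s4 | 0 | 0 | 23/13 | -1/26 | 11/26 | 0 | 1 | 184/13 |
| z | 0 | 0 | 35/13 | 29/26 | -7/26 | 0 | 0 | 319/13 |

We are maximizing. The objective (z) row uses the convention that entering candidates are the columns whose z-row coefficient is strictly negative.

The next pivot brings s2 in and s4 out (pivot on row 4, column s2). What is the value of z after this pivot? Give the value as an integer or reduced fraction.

Minimum ratio for s2: (184/13)/(11/26) = 368/11.
z changes by −(z-row coeff of s2)·ratio = −(-7/26)·(368/11) = 1288/143.
New z = 319/13 + (1288/143) = 369/11.

369/11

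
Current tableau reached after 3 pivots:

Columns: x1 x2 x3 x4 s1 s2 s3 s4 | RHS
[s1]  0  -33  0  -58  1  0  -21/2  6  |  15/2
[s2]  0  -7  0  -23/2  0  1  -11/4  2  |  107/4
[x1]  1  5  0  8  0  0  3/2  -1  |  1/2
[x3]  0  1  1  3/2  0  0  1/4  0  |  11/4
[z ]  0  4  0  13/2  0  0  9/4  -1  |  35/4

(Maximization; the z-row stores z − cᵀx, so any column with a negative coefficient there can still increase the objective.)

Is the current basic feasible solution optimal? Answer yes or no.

no

Column s4 has objective-row coefficient -1, which is negative; an improving pivot exists, so not yet optimal.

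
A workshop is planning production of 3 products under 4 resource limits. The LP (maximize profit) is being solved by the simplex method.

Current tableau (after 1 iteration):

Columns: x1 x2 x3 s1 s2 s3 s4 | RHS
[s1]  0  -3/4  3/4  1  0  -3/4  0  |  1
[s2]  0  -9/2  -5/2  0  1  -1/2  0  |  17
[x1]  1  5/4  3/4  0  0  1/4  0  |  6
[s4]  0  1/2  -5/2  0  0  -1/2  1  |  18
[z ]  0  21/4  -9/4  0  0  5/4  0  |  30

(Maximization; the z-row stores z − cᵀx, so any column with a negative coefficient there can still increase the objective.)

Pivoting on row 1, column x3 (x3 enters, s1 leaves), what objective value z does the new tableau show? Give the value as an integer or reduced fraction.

Minimum ratio for x3: 1/(3/4) = 4/3.
z changes by −(z-row coeff of x3)·ratio = −(-9/4)·(4/3) = 3.
New z = 30 + 3 = 33.

33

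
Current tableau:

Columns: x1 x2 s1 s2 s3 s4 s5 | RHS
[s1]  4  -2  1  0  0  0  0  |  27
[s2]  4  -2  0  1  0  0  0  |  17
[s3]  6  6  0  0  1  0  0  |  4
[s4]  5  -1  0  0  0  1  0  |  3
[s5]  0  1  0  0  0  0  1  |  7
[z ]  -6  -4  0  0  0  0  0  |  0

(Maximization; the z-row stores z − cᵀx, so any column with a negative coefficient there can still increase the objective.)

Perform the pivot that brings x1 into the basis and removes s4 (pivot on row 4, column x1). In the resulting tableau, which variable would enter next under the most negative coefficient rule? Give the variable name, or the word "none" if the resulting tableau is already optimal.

Pivot element 5. New z-row = old z-row − (-6)·(row 4/5).
Updated z-row coefficients: x1: 0, x2: -26/5, s1: 0, s2: 0, s3: 0, s4: 6/5, s5: 0.
The most negative is -26/5 in column x2, so x2 would enter next.

x2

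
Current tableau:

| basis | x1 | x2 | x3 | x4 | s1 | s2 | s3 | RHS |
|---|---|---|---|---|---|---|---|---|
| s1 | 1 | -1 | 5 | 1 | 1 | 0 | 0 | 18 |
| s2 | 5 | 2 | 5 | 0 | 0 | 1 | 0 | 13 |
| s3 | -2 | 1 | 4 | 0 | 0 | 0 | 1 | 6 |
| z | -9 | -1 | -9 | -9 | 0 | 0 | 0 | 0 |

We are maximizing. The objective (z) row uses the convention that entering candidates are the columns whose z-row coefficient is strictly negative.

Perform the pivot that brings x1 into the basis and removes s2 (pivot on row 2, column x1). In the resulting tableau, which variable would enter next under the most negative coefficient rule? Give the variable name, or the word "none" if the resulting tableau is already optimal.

Pivot element 5. New z-row = old z-row − (-9)·(row 2/5).
Updated z-row coefficients: x1: 0, x2: 13/5, x3: 0, x4: -9, s1: 0, s2: 9/5, s3: 0.
The most negative is -9 in column x4, so x4 would enter next.

x4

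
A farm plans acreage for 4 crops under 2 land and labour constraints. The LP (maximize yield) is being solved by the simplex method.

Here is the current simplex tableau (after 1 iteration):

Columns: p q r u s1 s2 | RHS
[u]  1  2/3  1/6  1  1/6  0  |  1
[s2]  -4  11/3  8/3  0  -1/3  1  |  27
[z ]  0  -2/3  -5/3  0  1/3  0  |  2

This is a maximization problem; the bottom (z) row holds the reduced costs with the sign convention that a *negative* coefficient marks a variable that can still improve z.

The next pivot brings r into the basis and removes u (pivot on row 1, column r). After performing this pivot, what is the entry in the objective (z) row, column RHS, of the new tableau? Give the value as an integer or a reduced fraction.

12

Pivot element is row 1, column r: 1/6.
Normalize row 1: new (row 1, RHS) = 1/(1/6) = 6.
z-row ← z-row − (-5/3)·(new row 1): 2 − (-5/3)·6 = 12.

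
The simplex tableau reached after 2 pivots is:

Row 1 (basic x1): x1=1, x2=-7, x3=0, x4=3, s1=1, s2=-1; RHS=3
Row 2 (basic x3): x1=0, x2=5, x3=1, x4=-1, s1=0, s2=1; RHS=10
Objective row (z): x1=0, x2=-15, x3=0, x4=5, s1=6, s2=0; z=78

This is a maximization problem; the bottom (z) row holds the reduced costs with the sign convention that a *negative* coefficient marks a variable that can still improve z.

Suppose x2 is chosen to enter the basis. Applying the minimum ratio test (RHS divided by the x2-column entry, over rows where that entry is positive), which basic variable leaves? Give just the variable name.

Ratios: row 1 (x1): entry -7 ≤ 0, skip; row 2 (x3): 10/5 = 2.
Minimum ratio 2 is in the x3 row, so x3 leaves.

x3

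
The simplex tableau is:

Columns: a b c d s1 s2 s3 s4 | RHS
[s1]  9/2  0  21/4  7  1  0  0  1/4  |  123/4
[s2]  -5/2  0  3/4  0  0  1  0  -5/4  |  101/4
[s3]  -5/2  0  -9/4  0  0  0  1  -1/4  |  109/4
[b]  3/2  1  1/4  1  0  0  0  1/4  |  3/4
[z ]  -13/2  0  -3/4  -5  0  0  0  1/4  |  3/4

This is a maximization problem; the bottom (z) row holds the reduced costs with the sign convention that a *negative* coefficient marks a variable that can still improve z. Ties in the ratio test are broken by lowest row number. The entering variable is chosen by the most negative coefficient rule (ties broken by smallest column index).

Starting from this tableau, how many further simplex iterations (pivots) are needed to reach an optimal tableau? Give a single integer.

pivot: a in, b out → z = 4
pivot: d in, a out → z = 9/2
No improving column remains; optimal.

2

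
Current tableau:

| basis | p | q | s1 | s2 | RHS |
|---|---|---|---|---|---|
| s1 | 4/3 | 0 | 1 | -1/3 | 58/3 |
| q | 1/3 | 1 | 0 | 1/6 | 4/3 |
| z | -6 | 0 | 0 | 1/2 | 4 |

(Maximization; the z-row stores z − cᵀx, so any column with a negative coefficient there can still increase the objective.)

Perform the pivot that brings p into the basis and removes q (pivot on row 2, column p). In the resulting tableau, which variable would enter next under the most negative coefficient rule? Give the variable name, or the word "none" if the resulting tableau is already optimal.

Pivot element 1/3. New z-row = old z-row − (-6)·(row 2/(1/3)).
Updated z-row coefficients: p: 0, q: 18, s1: 0, s2: 7/2.
No coefficient is strictly negative; the tableau after this pivot is optimal.

none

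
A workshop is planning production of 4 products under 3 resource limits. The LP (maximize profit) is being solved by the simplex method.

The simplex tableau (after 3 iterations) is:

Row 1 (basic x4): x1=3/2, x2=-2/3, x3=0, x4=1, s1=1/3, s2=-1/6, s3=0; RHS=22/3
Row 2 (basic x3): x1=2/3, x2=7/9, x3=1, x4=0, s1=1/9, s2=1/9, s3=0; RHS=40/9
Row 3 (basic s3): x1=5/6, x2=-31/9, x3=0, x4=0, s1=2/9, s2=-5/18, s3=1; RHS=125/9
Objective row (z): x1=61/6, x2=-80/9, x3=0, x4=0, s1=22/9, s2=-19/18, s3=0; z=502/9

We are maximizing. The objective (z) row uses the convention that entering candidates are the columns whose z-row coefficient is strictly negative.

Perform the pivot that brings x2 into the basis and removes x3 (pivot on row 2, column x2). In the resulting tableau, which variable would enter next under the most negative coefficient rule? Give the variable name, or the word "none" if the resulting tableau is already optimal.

none

Pivot element 7/9. New z-row = old z-row − (-80/9)·(row 2/(7/9)).
Updated z-row coefficients: x1: 249/14, x2: 0, x3: 80/7, x4: 0, s1: 26/7, s2: 3/14, s3: 0.
No coefficient is strictly negative; the tableau after this pivot is optimal.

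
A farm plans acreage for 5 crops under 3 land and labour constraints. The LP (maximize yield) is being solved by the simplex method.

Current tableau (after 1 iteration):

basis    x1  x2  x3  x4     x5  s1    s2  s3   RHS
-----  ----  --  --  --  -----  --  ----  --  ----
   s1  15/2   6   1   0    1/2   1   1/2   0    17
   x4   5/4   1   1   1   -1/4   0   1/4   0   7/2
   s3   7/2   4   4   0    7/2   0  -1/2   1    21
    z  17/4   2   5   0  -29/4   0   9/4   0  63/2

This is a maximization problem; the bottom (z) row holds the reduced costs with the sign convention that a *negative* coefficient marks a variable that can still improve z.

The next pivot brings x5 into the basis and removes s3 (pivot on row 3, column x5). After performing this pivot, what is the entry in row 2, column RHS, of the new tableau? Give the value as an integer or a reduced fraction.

Pivot element is row 3, column x5: 7/2.
Normalize row 3: new (row 3, RHS) = 21/(7/2) = 6.
row 2 ← row 2 − (-1/4)·(new row 3): 7/2 − (-1/4)·6 = 5.

5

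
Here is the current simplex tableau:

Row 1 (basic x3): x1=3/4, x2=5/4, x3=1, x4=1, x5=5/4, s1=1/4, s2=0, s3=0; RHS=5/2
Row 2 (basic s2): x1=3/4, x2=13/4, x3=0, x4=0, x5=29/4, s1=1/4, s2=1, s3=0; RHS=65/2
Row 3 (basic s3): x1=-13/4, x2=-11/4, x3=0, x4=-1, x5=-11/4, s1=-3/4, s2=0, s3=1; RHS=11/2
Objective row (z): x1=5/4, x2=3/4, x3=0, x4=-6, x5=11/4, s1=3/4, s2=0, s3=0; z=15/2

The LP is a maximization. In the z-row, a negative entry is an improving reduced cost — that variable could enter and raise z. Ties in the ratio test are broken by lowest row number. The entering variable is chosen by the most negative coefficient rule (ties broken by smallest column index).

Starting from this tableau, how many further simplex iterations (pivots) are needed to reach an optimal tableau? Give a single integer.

pivot: x4 in, x3 out → z = 45/2
No improving column remains; optimal.

1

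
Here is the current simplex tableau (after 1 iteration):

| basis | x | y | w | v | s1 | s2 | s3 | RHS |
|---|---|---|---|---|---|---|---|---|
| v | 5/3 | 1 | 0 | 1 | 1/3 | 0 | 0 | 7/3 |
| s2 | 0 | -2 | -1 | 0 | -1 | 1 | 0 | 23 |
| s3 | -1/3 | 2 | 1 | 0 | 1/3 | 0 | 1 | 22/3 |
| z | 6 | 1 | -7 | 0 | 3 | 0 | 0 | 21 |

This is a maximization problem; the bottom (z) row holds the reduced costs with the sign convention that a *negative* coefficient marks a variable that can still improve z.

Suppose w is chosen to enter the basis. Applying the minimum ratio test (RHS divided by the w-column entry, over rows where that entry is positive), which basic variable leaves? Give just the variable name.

s3

Ratios: row 1 (v): entry 0 ≤ 0, skip; row 2 (s2): entry -1 ≤ 0, skip; row 3 (s3): (22/3)/1 = 22/3.
Minimum ratio 22/3 is in the s3 row, so s3 leaves.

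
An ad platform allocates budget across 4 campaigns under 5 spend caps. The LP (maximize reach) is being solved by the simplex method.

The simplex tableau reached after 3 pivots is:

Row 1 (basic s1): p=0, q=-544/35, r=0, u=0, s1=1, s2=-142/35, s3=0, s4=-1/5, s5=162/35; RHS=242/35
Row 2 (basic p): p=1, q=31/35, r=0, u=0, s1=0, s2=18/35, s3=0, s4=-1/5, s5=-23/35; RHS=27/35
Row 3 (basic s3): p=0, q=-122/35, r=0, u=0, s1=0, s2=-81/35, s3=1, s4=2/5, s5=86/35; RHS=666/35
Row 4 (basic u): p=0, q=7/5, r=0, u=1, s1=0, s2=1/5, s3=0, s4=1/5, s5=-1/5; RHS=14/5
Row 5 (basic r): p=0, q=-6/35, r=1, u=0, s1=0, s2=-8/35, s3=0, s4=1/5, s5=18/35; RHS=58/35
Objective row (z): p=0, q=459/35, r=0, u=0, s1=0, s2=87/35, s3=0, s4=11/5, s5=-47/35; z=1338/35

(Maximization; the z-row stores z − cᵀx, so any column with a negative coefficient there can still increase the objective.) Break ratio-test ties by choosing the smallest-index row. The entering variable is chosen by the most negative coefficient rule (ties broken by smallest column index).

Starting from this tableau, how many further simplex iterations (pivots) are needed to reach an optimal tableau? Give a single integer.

1

pivot: s5 in, s1 out → z = 3259/81
No improving column remains; optimal.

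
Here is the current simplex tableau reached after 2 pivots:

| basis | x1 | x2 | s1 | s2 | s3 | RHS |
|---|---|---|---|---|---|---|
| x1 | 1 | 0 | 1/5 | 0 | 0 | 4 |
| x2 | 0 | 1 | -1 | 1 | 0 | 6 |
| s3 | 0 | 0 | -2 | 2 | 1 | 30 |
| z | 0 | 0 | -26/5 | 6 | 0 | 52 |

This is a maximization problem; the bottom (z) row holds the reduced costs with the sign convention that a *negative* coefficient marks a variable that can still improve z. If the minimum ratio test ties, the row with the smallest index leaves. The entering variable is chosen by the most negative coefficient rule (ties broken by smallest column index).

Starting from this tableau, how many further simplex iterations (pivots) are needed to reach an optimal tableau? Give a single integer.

pivot: s1 in, x1 out → z = 156
No improving column remains; optimal.

1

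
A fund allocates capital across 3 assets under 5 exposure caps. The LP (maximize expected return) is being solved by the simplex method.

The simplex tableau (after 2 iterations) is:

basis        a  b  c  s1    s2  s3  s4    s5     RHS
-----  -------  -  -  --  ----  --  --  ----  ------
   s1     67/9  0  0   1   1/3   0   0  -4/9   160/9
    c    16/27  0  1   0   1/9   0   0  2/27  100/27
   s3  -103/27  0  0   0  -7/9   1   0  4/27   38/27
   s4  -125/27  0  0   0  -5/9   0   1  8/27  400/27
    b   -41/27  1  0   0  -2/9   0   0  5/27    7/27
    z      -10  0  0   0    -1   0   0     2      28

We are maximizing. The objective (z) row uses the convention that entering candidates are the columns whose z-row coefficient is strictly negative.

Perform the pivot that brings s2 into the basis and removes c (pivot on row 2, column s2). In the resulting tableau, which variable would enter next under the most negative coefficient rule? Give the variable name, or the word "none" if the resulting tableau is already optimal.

Pivot element 1/9. New z-row = old z-row − (-1)·(row 2/(1/9)).
Updated z-row coefficients: a: -14/3, b: 0, c: 9, s1: 0, s2: 0, s3: 0, s4: 0, s5: 8/3.
The most negative is -14/3 in column a, so a would enter next.

a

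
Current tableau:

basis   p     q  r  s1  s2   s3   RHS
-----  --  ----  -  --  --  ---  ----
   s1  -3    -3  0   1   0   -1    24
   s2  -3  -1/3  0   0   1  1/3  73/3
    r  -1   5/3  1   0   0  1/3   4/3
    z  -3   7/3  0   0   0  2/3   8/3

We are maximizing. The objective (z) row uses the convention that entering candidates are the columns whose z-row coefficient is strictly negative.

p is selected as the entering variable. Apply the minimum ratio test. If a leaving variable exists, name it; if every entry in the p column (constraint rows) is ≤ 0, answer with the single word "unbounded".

p-column entries: row 1: -3, row 2: -3, row 3: -1. All ≤ 0, so p can increase without bound; the LP is unbounded in this direction.

unbounded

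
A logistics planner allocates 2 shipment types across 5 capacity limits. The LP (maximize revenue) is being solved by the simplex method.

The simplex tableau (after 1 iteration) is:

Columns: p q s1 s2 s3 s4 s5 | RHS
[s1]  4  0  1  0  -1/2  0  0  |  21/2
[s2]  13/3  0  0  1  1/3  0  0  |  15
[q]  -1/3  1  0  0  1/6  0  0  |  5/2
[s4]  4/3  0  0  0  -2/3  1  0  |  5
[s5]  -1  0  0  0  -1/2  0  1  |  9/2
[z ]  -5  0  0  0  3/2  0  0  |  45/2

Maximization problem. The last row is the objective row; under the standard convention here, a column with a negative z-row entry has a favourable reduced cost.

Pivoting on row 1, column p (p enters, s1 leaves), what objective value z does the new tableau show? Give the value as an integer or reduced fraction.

285/8

Minimum ratio for p: (21/2)/4 = 21/8.
z changes by −(z-row coeff of p)·ratio = −(-5)·(21/8) = 105/8.
New z = 45/2 + (105/8) = 285/8.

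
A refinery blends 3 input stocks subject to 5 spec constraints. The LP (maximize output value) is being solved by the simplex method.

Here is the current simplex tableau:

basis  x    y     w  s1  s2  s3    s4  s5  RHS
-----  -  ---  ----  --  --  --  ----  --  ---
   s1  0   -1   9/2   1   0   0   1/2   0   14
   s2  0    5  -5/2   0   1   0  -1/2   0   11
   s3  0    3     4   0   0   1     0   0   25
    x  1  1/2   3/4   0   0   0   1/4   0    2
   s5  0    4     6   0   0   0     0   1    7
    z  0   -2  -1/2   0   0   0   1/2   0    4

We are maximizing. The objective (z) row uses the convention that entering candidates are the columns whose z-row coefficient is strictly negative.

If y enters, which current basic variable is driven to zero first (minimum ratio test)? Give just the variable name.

s5

Ratios: row 1 (s1): entry -1 ≤ 0, skip; row 2 (s2): 11/5 = 11/5; row 3 (s3): 25/3 = 25/3; row 4 (x): 2/(1/2) = 4; row 5 (s5): 7/4 = 7/4.
Minimum ratio 7/4 is in the s5 row, so s5 leaves.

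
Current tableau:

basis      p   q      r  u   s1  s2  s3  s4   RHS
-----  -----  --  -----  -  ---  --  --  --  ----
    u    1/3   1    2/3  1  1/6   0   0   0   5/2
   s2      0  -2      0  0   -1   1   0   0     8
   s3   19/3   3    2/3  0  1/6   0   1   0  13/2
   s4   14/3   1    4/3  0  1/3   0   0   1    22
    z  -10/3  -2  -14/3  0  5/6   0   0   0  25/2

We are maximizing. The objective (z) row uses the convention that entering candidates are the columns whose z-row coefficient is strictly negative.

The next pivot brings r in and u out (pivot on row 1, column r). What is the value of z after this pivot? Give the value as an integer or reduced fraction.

30

Minimum ratio for r: (5/2)/(2/3) = 15/4.
z changes by −(z-row coeff of r)·ratio = −(-14/3)·(15/4) = 35/2.
New z = 25/2 + (35/2) = 30.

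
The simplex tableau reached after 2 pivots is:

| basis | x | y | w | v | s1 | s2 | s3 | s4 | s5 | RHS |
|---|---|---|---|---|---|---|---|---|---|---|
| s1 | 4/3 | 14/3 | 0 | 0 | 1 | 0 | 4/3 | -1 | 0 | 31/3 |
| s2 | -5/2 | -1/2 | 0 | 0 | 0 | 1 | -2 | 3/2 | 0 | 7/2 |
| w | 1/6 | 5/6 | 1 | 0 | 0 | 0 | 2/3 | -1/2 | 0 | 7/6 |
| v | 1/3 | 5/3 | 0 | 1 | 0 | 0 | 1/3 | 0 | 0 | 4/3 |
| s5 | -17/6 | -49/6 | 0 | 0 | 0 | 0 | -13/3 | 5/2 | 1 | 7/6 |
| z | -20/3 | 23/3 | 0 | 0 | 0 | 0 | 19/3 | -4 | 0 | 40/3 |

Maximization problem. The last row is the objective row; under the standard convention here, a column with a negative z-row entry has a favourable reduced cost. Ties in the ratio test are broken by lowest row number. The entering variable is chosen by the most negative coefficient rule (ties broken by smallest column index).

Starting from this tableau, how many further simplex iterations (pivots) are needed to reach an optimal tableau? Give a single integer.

pivot: x in, v out → z = 40
pivot: s4 in, s5 out → z = 60
No improving column remains; optimal.

2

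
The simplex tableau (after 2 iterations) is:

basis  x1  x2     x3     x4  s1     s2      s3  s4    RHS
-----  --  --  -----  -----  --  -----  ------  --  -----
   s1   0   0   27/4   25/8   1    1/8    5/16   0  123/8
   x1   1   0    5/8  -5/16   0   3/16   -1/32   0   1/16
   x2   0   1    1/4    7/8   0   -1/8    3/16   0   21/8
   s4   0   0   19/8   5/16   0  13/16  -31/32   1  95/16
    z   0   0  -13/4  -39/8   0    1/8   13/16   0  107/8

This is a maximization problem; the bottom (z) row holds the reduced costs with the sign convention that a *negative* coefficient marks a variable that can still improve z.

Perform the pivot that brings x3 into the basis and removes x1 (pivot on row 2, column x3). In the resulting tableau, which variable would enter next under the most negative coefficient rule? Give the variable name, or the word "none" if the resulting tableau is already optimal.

x4

Pivot element 5/8. New z-row = old z-row − (-13/4)·(row 2/(5/8)).
Updated z-row coefficients: x1: 26/5, x2: 0, x3: 0, x4: -13/2, s1: 0, s2: 11/10, s3: 13/20, s4: 0.
The most negative is -13/2 in column x4, so x4 would enter next.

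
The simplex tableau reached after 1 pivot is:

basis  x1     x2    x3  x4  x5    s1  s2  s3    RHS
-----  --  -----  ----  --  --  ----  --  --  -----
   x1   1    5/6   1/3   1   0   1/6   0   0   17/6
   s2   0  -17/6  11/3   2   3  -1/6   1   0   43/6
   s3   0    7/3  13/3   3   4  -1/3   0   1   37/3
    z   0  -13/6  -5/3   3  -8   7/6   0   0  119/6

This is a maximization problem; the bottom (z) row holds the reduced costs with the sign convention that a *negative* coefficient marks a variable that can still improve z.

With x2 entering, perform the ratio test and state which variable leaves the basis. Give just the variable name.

Ratios: row 1 (x1): (17/6)/(5/6) = 17/5; row 2 (s2): entry -17/6 ≤ 0, skip; row 3 (s3): (37/3)/(7/3) = 37/7.
Minimum ratio 17/5 is in the x1 row, so x1 leaves.

x1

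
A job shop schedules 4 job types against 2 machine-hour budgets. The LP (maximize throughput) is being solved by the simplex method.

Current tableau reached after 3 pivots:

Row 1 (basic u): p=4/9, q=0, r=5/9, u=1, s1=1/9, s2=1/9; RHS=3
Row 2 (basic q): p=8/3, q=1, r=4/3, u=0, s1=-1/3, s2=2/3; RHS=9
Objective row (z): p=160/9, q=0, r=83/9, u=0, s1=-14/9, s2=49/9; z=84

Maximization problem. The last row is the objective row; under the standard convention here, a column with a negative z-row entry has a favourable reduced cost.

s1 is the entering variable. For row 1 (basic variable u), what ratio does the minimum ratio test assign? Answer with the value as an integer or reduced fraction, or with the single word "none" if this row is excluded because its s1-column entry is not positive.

27

Ratio = RHS / (s1 entry) = 3 / (1/9) = 27.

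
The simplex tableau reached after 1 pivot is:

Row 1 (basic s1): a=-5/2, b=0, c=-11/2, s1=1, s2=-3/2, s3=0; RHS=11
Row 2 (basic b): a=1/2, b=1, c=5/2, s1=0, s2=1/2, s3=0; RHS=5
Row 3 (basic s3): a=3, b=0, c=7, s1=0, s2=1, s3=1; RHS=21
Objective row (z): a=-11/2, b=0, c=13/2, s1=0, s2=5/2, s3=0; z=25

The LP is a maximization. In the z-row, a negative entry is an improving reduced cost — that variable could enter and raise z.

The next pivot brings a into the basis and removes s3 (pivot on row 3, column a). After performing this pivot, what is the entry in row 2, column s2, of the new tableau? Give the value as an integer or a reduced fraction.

Pivot element is row 3, column a: 3.
Normalize row 3: new (row 3, s2) = 1/3 = 1/3.
row 2 ← row 2 − (1/2)·(new row 3): 1/2 − (1/2)·(1/3) = 1/3.

1/3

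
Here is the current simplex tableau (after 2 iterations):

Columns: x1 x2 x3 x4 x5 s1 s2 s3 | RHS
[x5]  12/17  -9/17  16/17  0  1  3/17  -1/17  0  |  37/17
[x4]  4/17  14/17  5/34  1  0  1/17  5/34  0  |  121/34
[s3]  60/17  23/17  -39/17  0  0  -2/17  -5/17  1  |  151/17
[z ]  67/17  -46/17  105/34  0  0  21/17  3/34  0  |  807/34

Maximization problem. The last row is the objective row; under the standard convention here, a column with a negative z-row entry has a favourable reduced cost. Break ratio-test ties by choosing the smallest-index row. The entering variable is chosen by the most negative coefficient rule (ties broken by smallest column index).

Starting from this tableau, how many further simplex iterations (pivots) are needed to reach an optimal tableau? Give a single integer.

1

pivot: x2 in, x4 out → z = 248/7
No improving column remains; optimal.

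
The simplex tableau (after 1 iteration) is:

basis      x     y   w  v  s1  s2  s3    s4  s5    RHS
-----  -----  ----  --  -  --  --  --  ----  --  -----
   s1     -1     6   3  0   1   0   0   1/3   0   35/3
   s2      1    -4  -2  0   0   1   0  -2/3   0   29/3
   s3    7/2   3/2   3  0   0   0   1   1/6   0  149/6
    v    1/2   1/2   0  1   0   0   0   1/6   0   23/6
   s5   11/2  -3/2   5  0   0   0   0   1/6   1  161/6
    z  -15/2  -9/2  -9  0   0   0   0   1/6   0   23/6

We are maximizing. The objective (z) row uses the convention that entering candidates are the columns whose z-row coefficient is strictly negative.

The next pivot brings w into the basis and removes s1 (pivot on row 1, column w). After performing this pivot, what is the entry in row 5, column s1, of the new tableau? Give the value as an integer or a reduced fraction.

Pivot element is row 1, column w: 3.
Normalize row 1: new (row 1, s1) = 1/3 = 1/3.
row 5 ← row 5 − 5·(new row 1): 0 − 5·(1/3) = -5/3.

-5/3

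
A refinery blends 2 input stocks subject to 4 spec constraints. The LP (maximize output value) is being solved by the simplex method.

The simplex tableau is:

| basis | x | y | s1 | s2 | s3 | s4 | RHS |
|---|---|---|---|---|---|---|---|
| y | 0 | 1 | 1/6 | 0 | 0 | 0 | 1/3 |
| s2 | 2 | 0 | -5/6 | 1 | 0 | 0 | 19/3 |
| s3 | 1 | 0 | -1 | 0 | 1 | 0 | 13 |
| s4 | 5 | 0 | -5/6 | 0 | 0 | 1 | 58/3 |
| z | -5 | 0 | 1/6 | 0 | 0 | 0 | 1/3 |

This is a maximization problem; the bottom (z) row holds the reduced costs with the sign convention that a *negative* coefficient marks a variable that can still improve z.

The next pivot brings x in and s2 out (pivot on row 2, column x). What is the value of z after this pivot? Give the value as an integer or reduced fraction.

97/6

Minimum ratio for x: (19/3)/2 = 19/6.
z changes by −(z-row coeff of x)·ratio = −(-5)·(19/6) = 95/6.
New z = 1/3 + (95/6) = 97/6.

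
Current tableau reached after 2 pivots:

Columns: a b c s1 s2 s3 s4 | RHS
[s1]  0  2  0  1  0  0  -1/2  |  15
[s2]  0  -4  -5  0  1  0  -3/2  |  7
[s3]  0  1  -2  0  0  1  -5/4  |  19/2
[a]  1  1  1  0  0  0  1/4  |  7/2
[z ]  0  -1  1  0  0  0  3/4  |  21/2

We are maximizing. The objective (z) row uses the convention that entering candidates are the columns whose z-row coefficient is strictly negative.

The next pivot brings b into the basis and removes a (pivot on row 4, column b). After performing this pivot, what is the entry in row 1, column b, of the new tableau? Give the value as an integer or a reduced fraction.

0

Pivot element is row 4, column b: 1.
Normalize row 4: new (row 4, b) = 1/1 = 1.
row 1 ← row 1 − 2·(new row 4): 2 − 2·1 = 0.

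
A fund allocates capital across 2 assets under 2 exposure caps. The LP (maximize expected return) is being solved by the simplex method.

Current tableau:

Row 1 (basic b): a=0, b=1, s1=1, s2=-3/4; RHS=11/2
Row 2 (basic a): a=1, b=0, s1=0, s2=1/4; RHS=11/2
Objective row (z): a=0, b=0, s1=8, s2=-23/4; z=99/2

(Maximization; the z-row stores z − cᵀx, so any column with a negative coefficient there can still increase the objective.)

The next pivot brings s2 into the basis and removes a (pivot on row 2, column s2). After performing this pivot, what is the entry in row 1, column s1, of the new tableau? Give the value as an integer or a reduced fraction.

1

Pivot element is row 2, column s2: 1/4.
Normalize row 2: new (row 2, s1) = 0/(1/4) = 0.
row 1 ← row 1 − (-3/4)·(new row 2): 1 − (-3/4)·0 = 1.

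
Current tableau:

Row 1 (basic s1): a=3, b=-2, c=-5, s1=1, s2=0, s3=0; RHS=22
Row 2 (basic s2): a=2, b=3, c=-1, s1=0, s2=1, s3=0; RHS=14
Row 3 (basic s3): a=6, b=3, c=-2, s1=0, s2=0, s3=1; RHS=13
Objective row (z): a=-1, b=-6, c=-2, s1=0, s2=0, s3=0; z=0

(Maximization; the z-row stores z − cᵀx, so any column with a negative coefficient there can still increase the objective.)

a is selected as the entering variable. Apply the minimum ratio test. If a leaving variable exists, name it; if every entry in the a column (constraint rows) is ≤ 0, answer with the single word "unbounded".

s3

Ratios: row 1 (s1): 22/3 = 22/3; row 2 (s2): 14/2 = 7; row 3 (s3): 13/6 = 13/6.
Minimum ratio is in the s3 row, so s3 leaves.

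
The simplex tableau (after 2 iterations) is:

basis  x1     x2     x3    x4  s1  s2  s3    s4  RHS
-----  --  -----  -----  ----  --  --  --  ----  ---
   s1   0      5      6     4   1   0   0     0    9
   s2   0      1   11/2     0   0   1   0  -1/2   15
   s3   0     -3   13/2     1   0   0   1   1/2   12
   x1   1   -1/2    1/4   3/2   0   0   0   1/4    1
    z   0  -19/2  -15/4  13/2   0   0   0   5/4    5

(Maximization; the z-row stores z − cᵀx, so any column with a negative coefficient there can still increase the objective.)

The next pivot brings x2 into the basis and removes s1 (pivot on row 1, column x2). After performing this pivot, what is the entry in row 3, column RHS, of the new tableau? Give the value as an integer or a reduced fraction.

Pivot element is row 1, column x2: 5.
Normalize row 1: new (row 1, RHS) = 9/5 = 9/5.
row 3 ← row 3 − (-3)·(new row 1): 12 − (-3)·(9/5) = 87/5.

87/5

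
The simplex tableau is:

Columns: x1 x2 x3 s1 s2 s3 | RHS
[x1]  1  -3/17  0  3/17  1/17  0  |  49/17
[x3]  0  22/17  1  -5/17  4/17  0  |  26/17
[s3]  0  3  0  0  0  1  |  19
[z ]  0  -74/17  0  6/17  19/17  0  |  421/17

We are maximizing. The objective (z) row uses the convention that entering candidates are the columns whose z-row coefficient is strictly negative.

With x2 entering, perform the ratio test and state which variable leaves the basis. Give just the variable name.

Ratios: row 1 (x1): entry -3/17 ≤ 0, skip; row 2 (x3): (26/17)/(22/17) = 13/11; row 3 (s3): 19/3 = 19/3.
Minimum ratio 13/11 is in the x3 row, so x3 leaves.

x3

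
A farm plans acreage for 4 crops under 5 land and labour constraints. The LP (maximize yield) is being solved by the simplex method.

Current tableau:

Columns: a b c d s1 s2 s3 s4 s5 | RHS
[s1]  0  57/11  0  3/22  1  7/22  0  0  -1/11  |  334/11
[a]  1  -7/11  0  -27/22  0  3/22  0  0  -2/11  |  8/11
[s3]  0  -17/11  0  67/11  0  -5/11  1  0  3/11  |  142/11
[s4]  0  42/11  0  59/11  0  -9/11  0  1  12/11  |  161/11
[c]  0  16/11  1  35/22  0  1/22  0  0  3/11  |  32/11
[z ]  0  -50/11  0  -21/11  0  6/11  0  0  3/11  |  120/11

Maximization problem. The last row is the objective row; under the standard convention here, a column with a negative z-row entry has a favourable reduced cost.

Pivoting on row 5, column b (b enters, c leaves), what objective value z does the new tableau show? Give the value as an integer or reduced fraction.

Minimum ratio for b: (32/11)/(16/11) = 2.
z changes by −(z-row coeff of b)·ratio = −(-50/11)·2 = 100/11.
New z = 120/11 + (100/11) = 20.

20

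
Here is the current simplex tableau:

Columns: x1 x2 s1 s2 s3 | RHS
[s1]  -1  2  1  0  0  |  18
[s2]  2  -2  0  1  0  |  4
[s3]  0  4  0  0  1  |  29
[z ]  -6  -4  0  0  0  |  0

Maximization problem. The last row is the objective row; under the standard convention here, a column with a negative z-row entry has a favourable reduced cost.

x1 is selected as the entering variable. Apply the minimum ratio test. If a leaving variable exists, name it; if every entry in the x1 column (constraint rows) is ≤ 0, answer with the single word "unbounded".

Ratios: row 1 (s1): entry -1 ≤ 0, skip; row 2 (s2): 4/2 = 2; row 3 (s3): entry 0 ≤ 0, skip.
Minimum ratio is in the s2 row, so s2 leaves.

s2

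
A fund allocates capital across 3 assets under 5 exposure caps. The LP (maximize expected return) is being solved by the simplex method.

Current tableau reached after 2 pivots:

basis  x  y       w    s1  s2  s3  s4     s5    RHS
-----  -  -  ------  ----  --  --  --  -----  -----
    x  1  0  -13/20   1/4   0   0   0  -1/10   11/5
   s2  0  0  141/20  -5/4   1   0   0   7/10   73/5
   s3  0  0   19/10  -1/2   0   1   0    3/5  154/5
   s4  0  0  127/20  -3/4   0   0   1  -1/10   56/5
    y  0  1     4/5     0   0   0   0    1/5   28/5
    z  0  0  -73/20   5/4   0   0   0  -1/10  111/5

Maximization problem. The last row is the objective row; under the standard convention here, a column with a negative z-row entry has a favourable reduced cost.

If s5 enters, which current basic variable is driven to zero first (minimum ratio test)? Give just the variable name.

s2

Ratios: row 1 (x): entry -1/10 ≤ 0, skip; row 2 (s2): (73/5)/(7/10) = 146/7; row 3 (s3): (154/5)/(3/5) = 154/3; row 4 (s4): entry -1/10 ≤ 0, skip; row 5 (y): (28/5)/(1/5) = 28.
Minimum ratio 146/7 is in the s2 row, so s2 leaves.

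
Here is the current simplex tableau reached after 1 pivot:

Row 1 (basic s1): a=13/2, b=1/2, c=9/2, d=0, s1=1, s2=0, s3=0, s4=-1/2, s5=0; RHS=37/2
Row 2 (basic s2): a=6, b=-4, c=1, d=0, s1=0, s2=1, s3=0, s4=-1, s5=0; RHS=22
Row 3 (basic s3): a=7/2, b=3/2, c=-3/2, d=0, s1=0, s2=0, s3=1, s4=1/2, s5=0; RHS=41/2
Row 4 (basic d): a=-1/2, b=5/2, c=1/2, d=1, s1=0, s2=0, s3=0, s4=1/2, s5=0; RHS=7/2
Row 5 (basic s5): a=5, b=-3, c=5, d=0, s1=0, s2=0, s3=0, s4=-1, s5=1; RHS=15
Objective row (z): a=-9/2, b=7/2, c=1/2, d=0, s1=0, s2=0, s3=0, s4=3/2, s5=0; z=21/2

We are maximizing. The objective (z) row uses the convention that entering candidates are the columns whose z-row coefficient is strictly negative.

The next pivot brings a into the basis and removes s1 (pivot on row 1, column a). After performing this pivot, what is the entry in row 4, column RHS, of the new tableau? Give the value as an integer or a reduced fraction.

64/13

Pivot element is row 1, column a: 13/2.
Normalize row 1: new (row 1, RHS) = (37/2)/(13/2) = 37/13.
row 4 ← row 4 − (-1/2)·(new row 1): 7/2 − (-1/2)·(37/13) = 64/13.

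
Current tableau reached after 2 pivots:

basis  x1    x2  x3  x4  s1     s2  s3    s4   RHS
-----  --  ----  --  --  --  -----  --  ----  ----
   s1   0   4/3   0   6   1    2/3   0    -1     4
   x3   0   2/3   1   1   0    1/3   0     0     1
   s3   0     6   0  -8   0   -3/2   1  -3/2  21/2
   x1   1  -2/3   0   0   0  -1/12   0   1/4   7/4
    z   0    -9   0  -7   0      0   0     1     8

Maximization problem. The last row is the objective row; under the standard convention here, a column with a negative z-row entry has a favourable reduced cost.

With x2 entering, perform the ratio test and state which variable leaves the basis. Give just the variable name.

Ratios: row 1 (s1): 4/(4/3) = 3; row 2 (x3): 1/(2/3) = 3/2; row 3 (s3): (21/2)/6 = 7/4; row 4 (x1): entry -2/3 ≤ 0, skip.
Minimum ratio 3/2 is in the x3 row, so x3 leaves.

x3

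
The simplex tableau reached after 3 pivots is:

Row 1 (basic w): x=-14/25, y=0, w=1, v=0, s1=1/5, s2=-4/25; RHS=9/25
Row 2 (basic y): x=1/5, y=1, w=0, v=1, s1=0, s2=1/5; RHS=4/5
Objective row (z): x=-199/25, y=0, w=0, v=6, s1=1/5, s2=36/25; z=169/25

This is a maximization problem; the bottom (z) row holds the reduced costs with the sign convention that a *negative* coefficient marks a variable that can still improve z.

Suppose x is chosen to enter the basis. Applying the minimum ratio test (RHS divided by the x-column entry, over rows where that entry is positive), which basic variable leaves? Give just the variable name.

Ratios: row 1 (w): entry -14/25 ≤ 0, skip; row 2 (y): (4/5)/(1/5) = 4.
Minimum ratio 4 is in the y row, so y leaves.

y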